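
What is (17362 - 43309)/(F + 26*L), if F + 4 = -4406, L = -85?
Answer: 25947/6620 ≈ 3.9195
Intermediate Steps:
F = -4410 (F = -4 - 4406 = -4410)
(17362 - 43309)/(F + 26*L) = (17362 - 43309)/(-4410 + 26*(-85)) = -25947/(-4410 - 2210) = -25947/(-6620) = -25947*(-1/6620) = 25947/6620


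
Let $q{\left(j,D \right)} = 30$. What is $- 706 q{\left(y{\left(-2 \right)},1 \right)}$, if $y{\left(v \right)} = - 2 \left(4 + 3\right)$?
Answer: $-21180$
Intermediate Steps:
$y{\left(v \right)} = -14$ ($y{\left(v \right)} = \left(-2\right) 7 = -14$)
$- 706 q{\left(y{\left(-2 \right)},1 \right)} = \left(-706\right) 30 = -21180$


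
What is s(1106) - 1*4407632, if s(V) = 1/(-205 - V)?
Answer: -5778405553/1311 ≈ -4.4076e+6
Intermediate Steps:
s(1106) - 1*4407632 = -1/(205 + 1106) - 1*4407632 = -1/1311 - 4407632 = -5778405553/1311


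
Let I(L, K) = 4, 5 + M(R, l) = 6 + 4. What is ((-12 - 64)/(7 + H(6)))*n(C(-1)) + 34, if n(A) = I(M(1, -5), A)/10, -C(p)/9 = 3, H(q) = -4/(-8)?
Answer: 2246/75 ≈ 29.947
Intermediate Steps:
H(q) = ½ (H(q) = -4*(-⅛) = ½)
M(R, l) = 5 (M(R, l) = -5 + (6 + 4) = -5 + 10 = 5)
C(p) = -27 (C(p) = -9*3 = -27)
n(A) = ⅖ (n(A) = 4/10 = 4*(⅒) = ⅖)
((-12 - 64)/(7 + H(6)))*n(C(-1)) + 34 = ((-12 - 64)/(7 + ½))*(⅖) + 34 = -76/15/2*(⅖) + 34 = -76*2/15*(⅖) + 34 = -152/15*⅖ + 34 = -304/75 + 34 = 2246/75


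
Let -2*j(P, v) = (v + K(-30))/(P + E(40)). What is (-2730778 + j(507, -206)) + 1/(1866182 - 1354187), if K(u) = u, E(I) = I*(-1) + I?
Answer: -236286431137951/86527155 ≈ -2.7308e+6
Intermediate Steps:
E(I) = 0 (E(I) = -I + I = 0)
j(P, v) = -(-30 + v)/(2*P) (j(P, v) = -(v - 30)/(2*(P + 0)) = -(-30 + v)/(2*P))
(-2730778 + j(507, -206)) + 1/(1866182 - 1354187) = (-2730778 + (1/2)*(30 - 1*(-206))/507) + 1/(1866182 - 1354187) = (-2730778 + (1/2)*(1/507)*(30 + 206)) + 1/511995 = (-2730778 + (1/2)*(1/507)*236) + 1/511995 = (-2730778 + 118/507) + 1/511995 = -1384504328/507 + 1/511995 = -236286431137951/86527155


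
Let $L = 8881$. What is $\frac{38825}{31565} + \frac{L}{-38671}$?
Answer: $\frac{244214562}{244130023} \approx 1.0003$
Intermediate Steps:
$\frac{38825}{31565} + \frac{L}{-38671} = \frac{38825}{31565} + \frac{8881}{-38671} = 38825 \cdot \frac{1}{31565} + 8881 \left(- \frac{1}{38671}\right) = \frac{7765}{6313} - \frac{8881}{38671} = \frac{244214562}{244130023}$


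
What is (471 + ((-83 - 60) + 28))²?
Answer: 126736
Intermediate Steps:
(471 + ((-83 - 60) + 28))² = (471 + (-143 + 28))² = (471 - 115)² = 356² = 126736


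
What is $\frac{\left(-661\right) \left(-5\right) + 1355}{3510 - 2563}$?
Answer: $\frac{4660}{947} \approx 4.9208$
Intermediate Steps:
$\frac{\left(-661\right) \left(-5\right) + 1355}{3510 - 2563} = \frac{3305 + 1355}{947} = 4660 \cdot \frac{1}{947} = \frac{4660}{947}$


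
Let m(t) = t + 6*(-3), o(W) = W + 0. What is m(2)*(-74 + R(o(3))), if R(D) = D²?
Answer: 1040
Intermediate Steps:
o(W) = W
m(t) = -18 + t (m(t) = t - 18 = -18 + t)
m(2)*(-74 + R(o(3))) = (-18 + 2)*(-74 + 3²) = -16*(-74 + 9) = -16*(-65) = 1040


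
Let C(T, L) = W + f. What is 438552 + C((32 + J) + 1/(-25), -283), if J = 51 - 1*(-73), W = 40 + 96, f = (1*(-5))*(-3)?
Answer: 438703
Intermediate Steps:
f = 15 (f = -5*(-3) = 15)
W = 136
J = 124 (J = 51 + 73 = 124)
C(T, L) = 151 (C(T, L) = 136 + 15 = 151)
438552 + C((32 + J) + 1/(-25), -283) = 438552 + 151 = 438703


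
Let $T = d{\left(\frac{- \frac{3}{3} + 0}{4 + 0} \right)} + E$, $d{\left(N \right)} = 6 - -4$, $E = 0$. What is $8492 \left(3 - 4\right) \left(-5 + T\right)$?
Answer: $-42460$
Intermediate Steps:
$d{\left(N \right)} = 10$ ($d{\left(N \right)} = 6 + 4 = 10$)
$T = 10$ ($T = 10 + 0 = 10$)
$8492 \left(3 - 4\right) \left(-5 + T\right) = 8492 \left(3 - 4\right) \left(-5 + 10\right) = 8492 \left(\left(-1\right) 5\right) = 8492 \left(-5\right) = -42460$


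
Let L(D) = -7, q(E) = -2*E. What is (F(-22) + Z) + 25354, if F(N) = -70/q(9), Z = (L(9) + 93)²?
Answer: 294785/9 ≈ 32754.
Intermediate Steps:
Z = 7396 (Z = (-7 + 93)² = 86² = 7396)
F(N) = 35/9 (F(N) = -70/((-2*9)) = -70/(-18) = -70*(-1/18) = 35/9)
(F(-22) + Z) + 25354 = (35/9 + 7396) + 25354 = 66599/9 + 25354 = 294785/9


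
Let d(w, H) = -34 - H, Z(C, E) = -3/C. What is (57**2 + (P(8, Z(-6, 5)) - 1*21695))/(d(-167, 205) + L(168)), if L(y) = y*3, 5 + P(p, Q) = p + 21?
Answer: -18422/265 ≈ -69.517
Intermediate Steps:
P(p, Q) = 16 + p (P(p, Q) = -5 + (p + 21) = -5 + (21 + p) = 16 + p)
L(y) = 3*y
(57**2 + (P(8, Z(-6, 5)) - 1*21695))/(d(-167, 205) + L(168)) = (57**2 + ((16 + 8) - 1*21695))/((-34 - 1*205) + 3*168) = (3249 + (24 - 21695))/((-34 - 205) + 504) = (3249 - 21671)/(-239 + 504) = -18422/265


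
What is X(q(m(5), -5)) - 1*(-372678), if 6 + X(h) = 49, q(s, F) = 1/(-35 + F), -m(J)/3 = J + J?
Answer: 372721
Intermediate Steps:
m(J) = -6*J (m(J) = -3*(J + J) = -6*J)
X(h) = 43 (X(h) = -6 + 49 = 43)
X(q(m(5), -5)) - 1*(-372678) = 43 - 1*(-372678) = 43 + 372678 = 372721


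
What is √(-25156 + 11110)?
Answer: I*√14046 ≈ 118.52*I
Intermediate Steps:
√(-25156 + 11110) = √(-14046) = I*√14046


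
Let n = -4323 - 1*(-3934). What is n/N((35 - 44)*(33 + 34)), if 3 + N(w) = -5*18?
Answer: 389/93 ≈ 4.1828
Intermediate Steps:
n = -389 (n = -4323 + 3934 = -389)
N(w) = -93 (N(w) = -3 - 5*18 = -3 - 90 = -93)
n/N((35 - 44)*(33 + 34)) = -389/(-93) = -389*(-1/93) = 389/93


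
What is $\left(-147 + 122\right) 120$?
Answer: $-3000$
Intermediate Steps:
$\left(-147 + 122\right) 120 = \left(-25\right) 120 = -3000$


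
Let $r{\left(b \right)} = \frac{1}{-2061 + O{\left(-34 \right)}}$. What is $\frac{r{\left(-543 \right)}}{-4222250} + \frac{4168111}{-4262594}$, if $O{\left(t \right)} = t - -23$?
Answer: $- \frac{2604623386818529}{2663665152442000} \approx -0.97783$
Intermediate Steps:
$O{\left(t \right)} = 23 + t$ ($O{\left(t \right)} = t + 23 = 23 + t$)
$r{\left(b \right)} = - \frac{1}{2072}$ ($r{\left(b \right)} = \frac{1}{-2061 + \left(23 - 34\right)} = \frac{1}{-2061 - 11} = \frac{1}{-2072} = - \frac{1}{2072}$)
$\frac{r{\left(-543 \right)}}{-4222250} + \frac{4168111}{-4262594} = - \frac{1}{2072 \left(-4222250\right)} + \frac{4168111}{-4262594} = \left(- \frac{1}{2072}\right) \left(- \frac{1}{4222250}\right) + 4168111 \left(- \frac{1}{4262594}\right) = \frac{1}{8748502000} - \frac{4168111}{4262594} = - \frac{2604623386818529}{2663665152442000}$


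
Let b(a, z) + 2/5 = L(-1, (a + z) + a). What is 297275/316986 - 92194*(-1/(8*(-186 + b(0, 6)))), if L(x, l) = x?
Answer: -1564050685/25827468 ≈ -60.558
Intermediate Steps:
b(a, z) = -7/5 (b(a, z) = -2/5 - 1 = -7/5)
297275/316986 - 92194*(-1/(8*(-186 + b(0, 6)))) = 297275/316986 - 92194*(-1/(8*(-186 - 7/5))) = 297275*(1/316986) - 92194/((-8*(-937/5))) = 12925/13782 - 92194/7496/5 = 12925/13782 - 92194*5/7496 = 12925/13782 - 230485/3748 = -1564050685/25827468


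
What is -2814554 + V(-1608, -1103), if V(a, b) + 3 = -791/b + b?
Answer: -3105672189/1103 ≈ -2.8157e+6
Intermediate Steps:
V(a, b) = -3 + b - 791/b (V(a, b) = -3 + (-791/b + b) = -3 + (b - 791/b) = -3 + b - 791/b)
-2814554 + V(-1608, -1103) = -2814554 + (-3 - 1103 - 791/(-1103)) = -2814554 + (-3 - 1103 - 791*(-1/1103)) = -2814554 + (-3 - 1103 + 791/1103) = -2814554 - 1219127/1103 = -3105672189/1103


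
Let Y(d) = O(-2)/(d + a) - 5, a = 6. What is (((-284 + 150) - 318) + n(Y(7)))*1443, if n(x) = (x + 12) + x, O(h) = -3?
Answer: -650016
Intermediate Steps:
Y(d) = -5 - 3/(6 + d) (Y(d) = -3/(d + 6) - 5 = -3/(6 + d) - 5 = -5 - 3/(6 + d))
n(x) = 12 + 2*x (n(x) = (12 + x) + x = 12 + 2*x)
(((-284 + 150) - 318) + n(Y(7)))*1443 = (((-284 + 150) - 318) + (12 + 2*((-33 - 5*7)/(6 + 7))))*1443 = ((-134 - 318) + (12 + 2*((-33 - 35)/13)))*1443 = (-452 + (12 + 2*((1/13)*(-68))))*1443 = (-452 + (12 + 2*(-68/13)))*1443 = (-452 + (12 - 136/13))*1443 = (-452 + 20/13)*1443 = -5856/13*1443 = -650016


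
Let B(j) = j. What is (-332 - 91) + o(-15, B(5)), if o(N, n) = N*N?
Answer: -198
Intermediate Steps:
o(N, n) = N**2
(-332 - 91) + o(-15, B(5)) = (-332 - 91) + (-15)**2 = -423 + 225 = -198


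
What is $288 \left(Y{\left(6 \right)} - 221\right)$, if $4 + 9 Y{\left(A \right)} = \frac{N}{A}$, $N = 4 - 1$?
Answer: $-63760$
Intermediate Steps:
$N = 3$
$Y{\left(A \right)} = - \frac{4}{9} + \frac{1}{3 A}$ ($Y{\left(A \right)} = - \frac{4}{9} + \frac{3 \frac{1}{A}}{9} = - \frac{4}{9} + \frac{1}{3 A}$)
$288 \left(Y{\left(6 \right)} - 221\right) = 288 \left(\frac{3 - 24}{9 \cdot 6} - 221\right) = 288 \left(\frac{1}{9} \cdot \frac{1}{6} \left(3 - 24\right) - 221\right) = 288 \left(\frac{1}{9} \cdot \frac{1}{6} \left(-21\right) - 221\right) = 288 \left(- \frac{7}{18} - 221\right) = 288 \left(- \frac{3985}{18}\right) = -63760$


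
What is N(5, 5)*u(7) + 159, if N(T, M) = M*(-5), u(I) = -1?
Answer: 184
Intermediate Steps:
N(T, M) = -5*M
N(5, 5)*u(7) + 159 = -5*5*(-1) + 159 = -25*(-1) + 159 = 25 + 159 = 184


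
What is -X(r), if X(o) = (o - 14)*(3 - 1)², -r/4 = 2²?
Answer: 120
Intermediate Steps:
r = -16 (r = -4*2² = -4*4 = -16)
X(o) = -56 + 4*o (X(o) = (-14 + o)*2² = (-14 + o)*4 = -56 + 4*o)
-X(r) = -(-56 + 4*(-16)) = -(-56 - 64) = -1*(-120) = 120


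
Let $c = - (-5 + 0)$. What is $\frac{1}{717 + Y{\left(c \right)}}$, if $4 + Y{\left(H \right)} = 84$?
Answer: $\frac{1}{797} \approx 0.0012547$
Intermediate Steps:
$c = 5$ ($c = \left(-1\right) \left(-5\right) = 5$)
$Y{\left(H \right)} = 80$ ($Y{\left(H \right)} = -4 + 84 = 80$)
$\frac{1}{717 + Y{\left(c \right)}} = \frac{1}{717 + 80} = \frac{1}{797}$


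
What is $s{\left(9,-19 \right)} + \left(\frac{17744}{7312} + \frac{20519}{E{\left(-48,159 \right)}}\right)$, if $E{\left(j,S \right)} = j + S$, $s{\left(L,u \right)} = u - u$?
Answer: $\frac{9500282}{50727} \approx 187.28$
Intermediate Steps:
$s{\left(L,u \right)} = 0$
$E{\left(j,S \right)} = S + j$
$s{\left(9,-19 \right)} + \left(\frac{17744}{7312} + \frac{20519}{E{\left(-48,159 \right)}}\right) = 0 + \left(\frac{17744}{7312} + \frac{20519}{159 - 48}\right) = 0 + \left(17744 \cdot \frac{1}{7312} + \frac{20519}{111}\right) = 0 + \left(\frac{1109}{457} + 20519 \cdot \frac{1}{111}\right) = 0 + \left(\frac{1109}{457} + \frac{20519}{111}\right) = 0 + \frac{9500282}{50727} = \frac{9500282}{50727}$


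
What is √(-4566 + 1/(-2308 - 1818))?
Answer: I*√77731021942/4126 ≈ 67.572*I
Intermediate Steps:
√(-4566 + 1/(-2308 - 1818)) = √(-4566 + 1/(-4126)) = √(-4566 - 1/4126) = √(-18839317/4126) = I*√77731021942/4126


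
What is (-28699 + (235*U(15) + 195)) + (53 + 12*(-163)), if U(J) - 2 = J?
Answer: -26412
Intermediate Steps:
U(J) = 2 + J
(-28699 + (235*U(15) + 195)) + (53 + 12*(-163)) = (-28699 + (235*(2 + 15) + 195)) + (53 + 12*(-163)) = (-28699 + (235*17 + 195)) + (53 - 1956) = (-28699 + (3995 + 195)) - 1903 = (-28699 + 4190) - 1903 = -24509 - 1903 = -26412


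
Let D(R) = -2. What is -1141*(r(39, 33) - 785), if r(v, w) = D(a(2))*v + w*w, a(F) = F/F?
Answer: -257866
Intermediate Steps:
a(F) = 1
r(v, w) = w**2 - 2*v (r(v, w) = -2*v + w*w = -2*v + w**2 = w**2 - 2*v)
-1141*(r(39, 33) - 785) = -1141*((33**2 - 2*39) - 785) = -1141*((1089 - 78) - 785) = -1141*(1011 - 785) = -1141*226 = -257866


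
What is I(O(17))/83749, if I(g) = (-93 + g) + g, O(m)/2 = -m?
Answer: -161/83749 ≈ -0.0019224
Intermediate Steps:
O(m) = -2*m (O(m) = 2*(-m) = -2*m)
I(g) = -93 + 2*g
I(O(17))/83749 = (-93 + 2*(-2*17))/83749 = (-93 + 2*(-34))*(1/83749) = (-93 - 68)*(1/83749) = -161*1/83749 = -161/83749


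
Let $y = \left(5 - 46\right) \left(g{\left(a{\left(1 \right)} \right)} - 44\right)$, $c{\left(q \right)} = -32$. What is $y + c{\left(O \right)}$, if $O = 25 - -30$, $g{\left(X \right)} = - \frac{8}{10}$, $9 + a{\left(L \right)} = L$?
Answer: $\frac{9024}{5} \approx 1804.8$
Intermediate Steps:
$a{\left(L \right)} = -9 + L$
$g{\left(X \right)} = - \frac{4}{5}$ ($g{\left(X \right)} = \left(-8\right) \frac{1}{10} = - \frac{4}{5}$)
$O = 55$ ($O = 25 + 30 = 55$)
$y = \frac{9184}{5}$ ($y = \left(5 - 46\right) \left(- \frac{4}{5} - 44\right) = \left(5 - 46\right) \left(- \frac{224}{5}\right) = \left(-41\right) \left(- \frac{224}{5}\right) = \frac{9184}{5} \approx 1836.8$)
$y + c{\left(O \right)} = \frac{9184}{5} - 32 = \frac{9024}{5}$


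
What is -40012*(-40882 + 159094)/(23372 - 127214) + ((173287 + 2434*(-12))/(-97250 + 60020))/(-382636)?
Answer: 3743330599112761991/82182510337320 ≈ 45549.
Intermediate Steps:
-40012*(-40882 + 159094)/(23372 - 127214) + ((173287 + 2434*(-12))/(-97250 + 60020))/(-382636) = -40012/((-103842/118212)) + ((173287 - 29208)/(-37230))*(-1/382636) = -40012/((-103842*1/118212)) + (144079*(-1/37230))*(-1/382636) = -40012/(-17307/19702) - 144079/37230*(-1/382636) = -40012*(-19702/17307) + 144079/14245538280 = 788316424/17307 + 144079/14245538280 = 3743330599112761991/82182510337320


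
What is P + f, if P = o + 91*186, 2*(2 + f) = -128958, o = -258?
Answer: -47813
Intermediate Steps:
f = -64481 (f = -2 + (½)*(-128958) = -2 - 64479 = -64481)
P = 16668 (P = -258 + 91*186 = -258 + 16926 = 16668)
P + f = 16668 - 64481 = -47813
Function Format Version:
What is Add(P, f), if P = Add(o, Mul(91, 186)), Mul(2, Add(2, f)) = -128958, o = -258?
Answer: -47813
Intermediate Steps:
f = -64481 (f = Add(-2, Mul(Rational(1, 2), -128958)) = Add(-2, -64479) = -64481)
P = 16668 (P = Add(-258, Mul(91, 186)) = Add(-258, 16926) = 16668)
Add(P, f) = Add(16668, -64481) = -47813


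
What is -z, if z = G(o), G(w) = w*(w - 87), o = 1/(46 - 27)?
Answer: 1652/361 ≈ 4.5762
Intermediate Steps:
o = 1/19 ≈ 0.052632
G(w) = w*(-87 + w)
z = -1652/361 (z = (-87 + 1/19)/19 = (1/19)*(-1652/19) = -1652/361 ≈ -4.5762)
-z = -1*(-1652/361) = 1652/361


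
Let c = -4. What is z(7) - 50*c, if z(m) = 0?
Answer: 200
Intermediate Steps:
z(7) - 50*c = 0 - 50*(-4) = 0 + 200 = 200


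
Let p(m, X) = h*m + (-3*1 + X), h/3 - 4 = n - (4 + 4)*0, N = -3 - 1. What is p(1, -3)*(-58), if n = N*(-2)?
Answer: -1740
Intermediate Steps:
N = -4
n = 8 (n = -4*(-2) = 8)
h = 36 (h = 12 + 3*(8 - (4 + 4)*0) = 12 + 3*(8 - 8*0) = 12 + 3*(8 - 1*0) = 12 + 3*(8 + 0) = 12 + 3*8 = 12 + 24 = 36)
p(m, X) = -3 + X + 36*m (p(m, X) = 36*m + (-3*1 + X) = 36*m + (-3 + X) = -3 + X + 36*m)
p(1, -3)*(-58) = (-3 - 3 + 36*1)*(-58) = (-3 - 3 + 36)*(-58) = 30*(-58) = -1740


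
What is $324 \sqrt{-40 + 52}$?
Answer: $648 \sqrt{3} \approx 1122.4$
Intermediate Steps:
$324 \sqrt{-40 + 52} = 324 \sqrt{12} = 324 \cdot 2 \sqrt{3} = 648 \sqrt{3}$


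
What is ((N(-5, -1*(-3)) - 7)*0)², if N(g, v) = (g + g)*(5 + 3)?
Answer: 0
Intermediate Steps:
N(g, v) = 16*g (N(g, v) = (2*g)*8 = 16*g)
((N(-5, -1*(-3)) - 7)*0)² = ((16*(-5) - 7)*0)² = ((-80 - 7)*0)² = (-87*0)² = 0² = 0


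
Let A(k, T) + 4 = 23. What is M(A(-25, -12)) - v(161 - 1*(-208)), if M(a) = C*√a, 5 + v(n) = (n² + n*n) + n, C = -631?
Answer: -272686 - 631*√19 ≈ -2.7544e+5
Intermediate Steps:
A(k, T) = 19 (A(k, T) = -4 + 23 = 19)
v(n) = -5 + n + 2*n² (v(n) = -5 + ((n² + n*n) + n) = -5 + ((n² + n²) + n) = -5 + (2*n² + n) = -5 + (n + 2*n²) = -5 + n + 2*n²)
M(a) = -631*√a
M(A(-25, -12)) - v(161 - 1*(-208)) = -631*√19 - (-5 + (161 - 1*(-208)) + 2*(161 - 1*(-208))²) = -631*√19 - (-5 + (161 + 208) + 2*(161 + 208)²) = -631*√19 - (-5 + 369 + 2*369²) = -631*√19 - (-5 + 369 + 2*136161) = -631*√19 - (-5 + 369 + 272322) = -631*√19 - 1*272686 = -631*√19 - 272686 = -272686 - 631*√19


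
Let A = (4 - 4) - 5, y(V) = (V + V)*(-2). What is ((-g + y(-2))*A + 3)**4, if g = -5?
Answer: 14776336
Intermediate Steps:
y(V) = -4*V (y(V) = (2*V)*(-2) = -4*V)
A = -5 (A = 0 - 5 = -5)
((-g + y(-2))*A + 3)**4 = ((-1*(-5) - 4*(-2))*(-5) + 3)**4 = ((5 + 8)*(-5) + 3)**4 = (13*(-5) + 3)**4 = (-65 + 3)**4 = (-62)**4 = 14776336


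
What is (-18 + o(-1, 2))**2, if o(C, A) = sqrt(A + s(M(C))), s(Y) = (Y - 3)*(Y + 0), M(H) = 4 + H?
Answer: (18 - sqrt(2))**2 ≈ 275.09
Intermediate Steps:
s(Y) = Y*(-3 + Y) (s(Y) = (-3 + Y)*Y = Y*(-3 + Y))
o(C, A) = sqrt(A + (1 + C)*(4 + C)) (o(C, A) = sqrt(A + (4 + C)*(-3 + (4 + C))) = sqrt(A + (4 + C)*(1 + C)) = sqrt(A + (1 + C)*(4 + C)))
(-18 + o(-1, 2))**2 = (-18 + sqrt(2 + (1 - 1)*(4 - 1)))**2 = (-18 + sqrt(2 + 0*3))**2 = (-18 + sqrt(2 + 0))**2 = (-18 + sqrt(2))**2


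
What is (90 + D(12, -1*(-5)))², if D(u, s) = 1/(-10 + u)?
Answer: 32761/4 ≈ 8190.3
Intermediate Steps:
(90 + D(12, -1*(-5)))² = (90 + 1/(-10 + 12))² = (90 + 1/2)² = (90 + ½)² = (181/2)² = 32761/4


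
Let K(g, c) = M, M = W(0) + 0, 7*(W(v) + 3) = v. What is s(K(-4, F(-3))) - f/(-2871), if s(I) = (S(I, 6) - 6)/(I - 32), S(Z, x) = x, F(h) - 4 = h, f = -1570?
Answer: -1570/2871 ≈ -0.54685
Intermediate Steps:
F(h) = 4 + h
W(v) = -3 + v/7
M = -3 (M = (-3 + (⅐)*0) + 0 = (-3 + 0) + 0 = -3 + 0 = -3)
K(g, c) = -3
s(I) = 0 (s(I) = (6 - 6)/(I - 32) = 0/(-32 + I) = 0)
s(K(-4, F(-3))) - f/(-2871) = 0 - (-1570)/(-2871) = 0 - (-1570)*(-1)/2871 = 0 - 1*1570/2871 = 0 - 1570/2871 = -1570/2871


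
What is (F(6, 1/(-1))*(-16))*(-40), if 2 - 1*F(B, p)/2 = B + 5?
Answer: -11520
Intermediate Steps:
F(B, p) = -6 - 2*B (F(B, p) = 4 - 2*(B + 5) = 4 - 2*(5 + B) = 4 + (-10 - 2*B) = -6 - 2*B)
(F(6, 1/(-1))*(-16))*(-40) = ((-6 - 2*6)*(-16))*(-40) = ((-6 - 12)*(-16))*(-40) = -18*(-16)*(-40) = 288*(-40) = -11520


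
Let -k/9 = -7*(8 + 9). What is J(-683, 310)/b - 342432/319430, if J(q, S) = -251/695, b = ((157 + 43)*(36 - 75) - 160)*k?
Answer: -11934734083891/11133049069800 ≈ -1.0720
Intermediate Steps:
k = 1071 (k = -(-63)*(8 + 9) = -(-63)*17 = -9*(-119) = 1071)
b = -8525160 (b = ((157 + 43)*(36 - 75) - 160)*1071 = (200*(-39) - 160)*1071 = (-7800 - 160)*1071 = -7960*1071 = -8525160)
J(q, S) = -251/695 (J(q, S) = -251*1/695 = -251/695)
J(-683, 310)/b - 342432/319430 = -251/695/(-8525160) - 342432/319430 = -251/695*(-1/8525160) - 342432*1/319430 = 251/5924986200 - 171216/159715 = -11934734083891/11133049069800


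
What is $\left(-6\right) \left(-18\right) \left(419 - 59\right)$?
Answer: $38880$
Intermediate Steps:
$\left(-6\right) \left(-18\right) \left(419 - 59\right) = 108 \cdot 360 = 38880$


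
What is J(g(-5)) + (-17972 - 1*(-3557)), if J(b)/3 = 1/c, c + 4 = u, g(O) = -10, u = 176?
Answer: -2479377/172 ≈ -14415.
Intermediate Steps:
c = 172 (c = -4 + 176 = 172)
J(b) = 3/172
J(g(-5)) + (-17972 - 1*(-3557)) = 3/172 + (-17972 - 1*(-3557)) = 3/172 + (-17972 + 3557) = 3/172 - 14415 = -2479377/172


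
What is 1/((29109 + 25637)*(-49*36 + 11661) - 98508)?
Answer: 1/541722654 ≈ 1.8460e-9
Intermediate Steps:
1/((29109 + 25637)*(-49*36 + 11661) - 98508) = 1/(54746*(-1764 + 11661) - 98508) = 1/(54746*9897 - 98508) = 1/(541821162 - 98508) = 1/541722654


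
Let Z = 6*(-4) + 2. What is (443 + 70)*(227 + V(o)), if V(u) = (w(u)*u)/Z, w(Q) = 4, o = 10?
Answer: 1270701/11 ≈ 1.1552e+5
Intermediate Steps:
Z = -22 (Z = -24 + 2 = -22)
V(u) = -2*u/11 (V(u) = (4*u)/(-22) = (4*u)*(-1/22) = -2*u/11)
(443 + 70)*(227 + V(o)) = (443 + 70)*(227 - 2/11*10) = 513*(227 - 20/11) = 513*(2477/11) = 1270701/11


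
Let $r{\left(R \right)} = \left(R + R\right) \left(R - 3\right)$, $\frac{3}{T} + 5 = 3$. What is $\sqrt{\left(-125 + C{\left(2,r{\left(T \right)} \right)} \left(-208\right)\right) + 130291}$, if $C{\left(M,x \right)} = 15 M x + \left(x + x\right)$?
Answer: $\sqrt{40310} \approx 200.77$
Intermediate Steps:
$T = - \frac{3}{2}$ ($T = \frac{3}{-5 + 3} = \frac{3}{-2} = 3 \left(- \frac{1}{2}\right) = - \frac{3}{2} \approx -1.5$)
$r{\left(R \right)} = 2 R \left(-3 + R\right)$
$C{\left(M,x \right)} = 2 x + 15 M x$ ($C{\left(M,x \right)} = 15 M x + 2 x = 2 x + 15 M x$)
$\sqrt{\left(-125 + C{\left(2,r{\left(T \right)} \right)} \left(-208\right)\right) + 130291} = \sqrt{\left(-125 + 2 \left(- \frac{3}{2}\right) \left(-3 - \frac{3}{2}\right) \left(2 + 15 \cdot 2\right) \left(-208\right)\right) + 130291} = \sqrt{\left(-125 + 2 \left(- \frac{3}{2}\right) \left(- \frac{9}{2}\right) \left(2 + 30\right) \left(-208\right)\right) + 130291} = \sqrt{\left(-125 + \frac{27}{2} \cdot 32 \left(-208\right)\right) + 130291} = \sqrt{\left(-125 + 432 \left(-208\right)\right) + 130291} = \sqrt{\left(-125 - 89856\right) + 130291} = \sqrt{-89981 + 130291} = \sqrt{40310}$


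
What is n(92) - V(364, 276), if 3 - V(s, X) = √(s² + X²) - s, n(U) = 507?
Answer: 140 + 4*√13042 ≈ 596.81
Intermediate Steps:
V(s, X) = 3 + s - √(X² + s²) (V(s, X) = 3 - (√(s² + X²) - s) = 3 - (√(X² + s²) - s) = 3 + (s - √(X² + s²)) = 3 + s - √(X² + s²))
n(92) - V(364, 276) = 507 - (3 + 364 - √(276² + 364²)) = 507 - (3 + 364 - √(76176 + 132496)) = 507 - (3 + 364 - √208672) = 507 - (3 + 364 - 4*√13042) = 507 - (367 - 4*√13042) = 507 + (-367 + 4*√13042) = 140 + 4*√13042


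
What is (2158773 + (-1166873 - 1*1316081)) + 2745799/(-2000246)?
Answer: -648444494325/2000246 ≈ -3.2418e+5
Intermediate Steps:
(2158773 + (-1166873 - 1*1316081)) + 2745799/(-2000246) = (2158773 + (-1166873 - 1316081)) + 2745799*(-1/2000246) = (2158773 - 2482954) - 2745799/2000246 = -324181 - 2745799/2000246 = -648444494325/2000246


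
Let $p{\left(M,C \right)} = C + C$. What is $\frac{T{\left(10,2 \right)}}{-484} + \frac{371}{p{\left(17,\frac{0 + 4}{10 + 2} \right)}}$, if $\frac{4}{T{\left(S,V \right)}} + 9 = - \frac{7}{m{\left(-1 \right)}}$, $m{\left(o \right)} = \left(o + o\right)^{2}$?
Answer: $\frac{5790947}{10406} \approx 556.5$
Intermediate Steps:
$m{\left(o \right)} = 4 o^{2}$ ($m{\left(o \right)} = \left(2 o\right)^{2} = 4 o^{2}$)
$T{\left(S,V \right)} = - \frac{16}{43}$ ($T{\left(S,V \right)} = \frac{4}{-9 - \frac{7}{4 \left(-1\right)^{2}}} = \frac{4}{-9 - \frac{7}{4 \cdot 1}} = \frac{4}{-9 - \frac{7}{4}} = \frac{4}{- \frac{43}{4}} = 4 \left(- \frac{4}{43}\right) = - \frac{16}{43}$)
$p{\left(M,C \right)} = 2 C$
$\frac{T{\left(10,2 \right)}}{-484} + \frac{371}{p{\left(17,\frac{0 + 4}{10 + 2} \right)}} = - \frac{16}{43 \left(-484\right)} + \frac{371}{2 \frac{0 + 4}{10 + 2}} = \left(- \frac{16}{43}\right) \left(- \frac{1}{484}\right) + \frac{371}{2 \cdot \frac{4}{12}} = \frac{4}{5203} + \frac{371}{2 \cdot 4 \cdot \frac{1}{12}} = \frac{4}{5203} + \frac{371}{2 \cdot \frac{1}{3}} = \frac{4}{5203} + \frac{371}{\frac{2}{3}} = \frac{4}{5203} + 371 \cdot \frac{3}{2} = \frac{4}{5203} + \frac{1113}{2} = \frac{5790947}{10406}$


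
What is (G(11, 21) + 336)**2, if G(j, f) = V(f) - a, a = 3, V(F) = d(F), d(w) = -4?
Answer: 108241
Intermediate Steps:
V(F) = -4
G(j, f) = -7 (G(j, f) = -4 - 1*3 = -4 - 3 = -7)
(G(11, 21) + 336)**2 = (-7 + 336)**2 = 329**2 = 108241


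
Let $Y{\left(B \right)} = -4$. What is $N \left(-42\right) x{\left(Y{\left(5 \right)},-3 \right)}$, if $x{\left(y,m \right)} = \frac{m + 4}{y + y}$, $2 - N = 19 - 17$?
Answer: $0$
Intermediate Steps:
$N = 0$ ($N = 2 - \left(19 - 17\right) = 2 - 2 = 0$)
$x{\left(y,m \right)} = \frac{4 + m}{2 y}$
$N \left(-42\right) x{\left(Y{\left(5 \right)},-3 \right)} = 0 \left(-42\right) \frac{4 - 3}{2 \left(-4\right)} = 0 \cdot \frac{1}{2} \left(- \frac{1}{4}\right) 1 = 0 \left(- \frac{1}{8}\right) = 0$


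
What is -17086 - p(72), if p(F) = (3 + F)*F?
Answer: -22486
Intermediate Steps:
p(F) = F*(3 + F)
-17086 - p(72) = -17086 - 72*(3 + 72) = -17086 - 72*75 = -17086 - 1*5400 = -17086 - 5400 = -22486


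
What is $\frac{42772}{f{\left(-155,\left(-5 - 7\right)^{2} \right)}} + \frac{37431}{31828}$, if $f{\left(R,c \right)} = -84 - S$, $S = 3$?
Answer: $- \frac{1358090719}{2769036} \approx -490.46$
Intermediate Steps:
$f{\left(R,c \right)} = -87$ ($f{\left(R,c \right)} = -84 - 3 = -87$)
$\frac{42772}{f{\left(-155,\left(-5 - 7\right)^{2} \right)}} + \frac{37431}{31828} = \frac{42772}{-87} + \frac{37431}{31828} = 42772 \left(- \frac{1}{87}\right) + 37431 \cdot \frac{1}{31828} = - \frac{42772}{87} + \frac{37431}{31828} = - \frac{1358090719}{2769036}$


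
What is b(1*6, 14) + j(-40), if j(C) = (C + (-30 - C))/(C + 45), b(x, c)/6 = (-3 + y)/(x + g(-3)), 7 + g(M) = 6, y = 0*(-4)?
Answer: -48/5 ≈ -9.6000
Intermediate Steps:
y = 0
g(M) = -1 (g(M) = -7 + 6 = -1)
b(x, c) = -18/(-1 + x) (b(x, c) = 6*((-3 + 0)/(x - 1)) = 6*(-3/(-1 + x)) = -18/(-1 + x))
j(C) = -30/(45 + C)
b(1*6, 14) + j(-40) = -18/(-1 + 1*6) - 30/(45 - 40) = -18/(-1 + 6) - 30/5 = -18/5 - 30*⅕ = -18*⅕ - 6 = -18/5 - 6 = -48/5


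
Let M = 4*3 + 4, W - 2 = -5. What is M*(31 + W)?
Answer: 448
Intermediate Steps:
W = -3 (W = 2 - 5 = -3)
M = 16 (M = 12 + 4 = 16)
M*(31 + W) = 16*(31 - 3) = 16*28 = 448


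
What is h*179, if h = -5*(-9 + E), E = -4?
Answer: 11635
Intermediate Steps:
h = 65 (h = -5*(-9 - 4) = -5*(-13) = 65)
h*179 = 65*179 = 11635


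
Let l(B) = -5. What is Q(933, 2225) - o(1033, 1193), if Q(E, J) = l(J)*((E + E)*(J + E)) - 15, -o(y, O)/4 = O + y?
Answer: -29455251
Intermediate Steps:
o(y, O) = -4*O - 4*y (o(y, O) = -4*(O + y) = -4*O - 4*y)
Q(E, J) = -15 - 10*E*(E + J) (Q(E, J) = -5*(E + E)*(J + E) - 15 = -5*2*E*(E + J) - 15 = -10*E*(E + J) - 15 = -15 - 10*E*(E + J))
Q(933, 2225) - o(1033, 1193) = (-15 - 10*933² - 10*933*2225) - (-4*1193 - 4*1033) = (-15 - 10*870489 - 20759250) - (-4772 - 4132) = (-15 - 8704890 - 20759250) - 1*(-8904) = -29464155 + 8904 = -29455251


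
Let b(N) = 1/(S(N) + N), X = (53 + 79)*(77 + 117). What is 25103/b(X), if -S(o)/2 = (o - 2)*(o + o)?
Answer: -65841357962952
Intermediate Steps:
X = 25608 (X = 132*194 = 25608)
S(o) = -4*o*(-2 + o) (S(o) = -2*(o - 2)*(o + o) = -2*(-2 + o)*2*o = -4*o*(-2 + o))
b(N) = 1/(N + 4*N*(2 - N)) (b(N) = 1/(4*N*(2 - N) + N) = 1/(N + 4*N*(2 - N)))
25103/b(X) = 25103/((-1/(25608*(-9 + 4*25608)))) = 25103/((-1*1/25608/(-9 + 102432))) = 25103/((-1*1/25608/102423)) = 25103/((-1*1/25608*1/102423)) = 25103/(-1/2622848184) = 25103*(-2622848184) = -65841357962952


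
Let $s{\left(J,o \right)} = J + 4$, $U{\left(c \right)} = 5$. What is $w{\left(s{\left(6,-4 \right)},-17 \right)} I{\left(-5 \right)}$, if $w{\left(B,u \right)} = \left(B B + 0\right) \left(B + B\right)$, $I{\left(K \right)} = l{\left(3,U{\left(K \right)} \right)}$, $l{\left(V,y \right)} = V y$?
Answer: $30000$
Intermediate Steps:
$I{\left(K \right)} = 15$ ($I{\left(K \right)} = 3 \cdot 5 = 15$)
$s{\left(J,o \right)} = 4 + J$
$w{\left(B,u \right)} = 2 B^{3}$ ($w{\left(B,u \right)} = \left(B^{2} + 0\right) 2 B = B^{2} \cdot 2 B = 2 B^{3}$)
$w{\left(s{\left(6,-4 \right)},-17 \right)} I{\left(-5 \right)} = 2 \left(4 + 6\right)^{3} \cdot 15 = 2 \cdot 10^{3} \cdot 15 = 2 \cdot 1000 \cdot 15 = 2000 \cdot 15 = 30000$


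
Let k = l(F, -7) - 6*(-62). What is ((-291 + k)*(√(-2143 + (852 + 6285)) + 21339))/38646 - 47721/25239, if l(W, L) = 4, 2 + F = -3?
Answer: 1627209297/36125422 + 85*√4994/38646 ≈ 45.199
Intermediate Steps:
F = -5 (F = -2 - 3 = -5)
k = 376 (k = 4 - 6*(-62) = 4 + 372 = 376)
((-291 + k)*(√(-2143 + (852 + 6285)) + 21339))/38646 - 47721/25239 = ((-291 + 376)*(√(-2143 + (852 + 6285)) + 21339))/38646 - 47721/25239 = (85*(√(-2143 + 7137) + 21339))*(1/38646) - 47721*1/25239 = (85*(√4994 + 21339))*(1/38646) - 15907/8413 = (85*(21339 + √4994))*(1/38646) - 15907/8413 = (1813815 + 85*√4994)*(1/38646) - 15907/8413 = (201535/4294 + 85*√4994/38646) - 15907/8413 = 1627209297/36125422 + 85*√4994/38646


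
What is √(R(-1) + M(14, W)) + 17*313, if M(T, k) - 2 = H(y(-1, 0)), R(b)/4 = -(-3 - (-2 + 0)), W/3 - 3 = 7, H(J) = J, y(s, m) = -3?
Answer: 5321 + √3 ≈ 5322.7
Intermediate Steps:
W = 30 (W = 9 + 3*7 = 9 + 21 = 30)
R(b) = 4 (R(b) = 4*(-(-3 - (-2 + 0))) = 4*(-(-3 - 1*(-2))) = 4*(-(-3 + 2)) = 4*(-1*(-1)) = 4*1 = 4)
M(T, k) = -1 (M(T, k) = 2 - 3 = -1)
√(R(-1) + M(14, W)) + 17*313 = √(4 - 1) + 17*313 = √3 + 5321 = 5321 + √3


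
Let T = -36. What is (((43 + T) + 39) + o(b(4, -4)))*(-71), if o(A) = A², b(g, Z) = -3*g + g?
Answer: -7810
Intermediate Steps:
b(g, Z) = -2*g
(((43 + T) + 39) + o(b(4, -4)))*(-71) = (((43 - 36) + 39) + (-2*4)²)*(-71) = ((7 + 39) + (-8)²)*(-71) = (46 + 64)*(-71) = 110*(-71) = -7810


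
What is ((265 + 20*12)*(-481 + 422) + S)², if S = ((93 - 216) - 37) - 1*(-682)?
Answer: 856908529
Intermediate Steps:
S = 522 (S = (-123 - 37) + 682 = -160 + 682 = 522)
((265 + 20*12)*(-481 + 422) + S)² = ((265 + 20*12)*(-481 + 422) + 522)² = ((265 + 240)*(-59) + 522)² = (505*(-59) + 522)² = (-29795 + 522)² = (-29273)² = 856908529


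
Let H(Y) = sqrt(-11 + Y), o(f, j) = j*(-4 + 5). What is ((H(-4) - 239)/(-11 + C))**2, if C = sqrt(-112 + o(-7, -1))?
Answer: (239 - I*sqrt(15))**2/(11 - I*sqrt(113))**2 ≈ 16.25 + 243.63*I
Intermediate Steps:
o(f, j) = j (o(f, j) = j*1 = j)
C = I*sqrt(113) (C = sqrt(-112 - 1) = sqrt(-113) = I*sqrt(113) ≈ 10.63*I)
((H(-4) - 239)/(-11 + C))**2 = ((sqrt(-11 - 4) - 239)/(-11 + I*sqrt(113)))**2 = ((sqrt(-15) - 239)/(-11 + I*sqrt(113)))**2 = ((I*sqrt(15) - 239)/(-11 + I*sqrt(113)))**2 = ((-239 + I*sqrt(15))/(-11 + I*sqrt(113)))**2 = (-239 + I*sqrt(15))**2/(-11 + I*sqrt(113))**2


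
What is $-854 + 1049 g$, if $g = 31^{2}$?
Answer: $1007235$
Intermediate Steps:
$g = 961$
$-854 + 1049 g = -854 + 1049 \cdot 961 = -854 + 1008089 = 1007235$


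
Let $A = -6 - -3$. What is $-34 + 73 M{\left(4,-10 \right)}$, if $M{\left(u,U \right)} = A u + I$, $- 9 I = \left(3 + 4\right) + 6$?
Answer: $- \frac{9139}{9} \approx -1015.4$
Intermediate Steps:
$A = -3$ ($A = -6 + 3 = -3$)
$I = - \frac{13}{9}$ ($I = - \frac{\left(3 + 4\right) + 6}{9} = - \frac{7 + 6}{9} = \left(- \frac{1}{9}\right) 13 = - \frac{13}{9} \approx -1.4444$)
$M{\left(u,U \right)} = - \frac{13}{9} - 3 u$ ($M{\left(u,U \right)} = - 3 u - \frac{13}{9} = - \frac{13}{9} - 3 u$)
$-34 + 73 M{\left(4,-10 \right)} = -34 + 73 \left(- \frac{13}{9} - 12\right) = -34 + 73 \left(- \frac{121}{9}\right) = -34 - \frac{8833}{9} = - \frac{9139}{9}$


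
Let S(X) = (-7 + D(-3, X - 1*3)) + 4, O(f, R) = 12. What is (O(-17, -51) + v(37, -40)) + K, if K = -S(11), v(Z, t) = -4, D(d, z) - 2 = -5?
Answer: 14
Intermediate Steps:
D(d, z) = -3 (D(d, z) = 2 - 5 = -3)
S(X) = -6 (S(X) = (-7 - 3) + 4 = -10 + 4 = -6)
K = 6 (K = -1*(-6) = 6)
(O(-17, -51) + v(37, -40)) + K = (12 - 4) + 6 = 8 + 6 = 14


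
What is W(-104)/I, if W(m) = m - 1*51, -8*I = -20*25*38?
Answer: -31/475 ≈ -0.065263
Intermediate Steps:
I = 2375 (I = -(-20*25)*38/8 = -(-125)*38/2 = -1/8*(-19000) = 2375)
W(m) = -51 + m (W(m) = m - 51 = -51 + m)
W(-104)/I = (-51 - 104)/2375 = -155*1/2375 = -31/475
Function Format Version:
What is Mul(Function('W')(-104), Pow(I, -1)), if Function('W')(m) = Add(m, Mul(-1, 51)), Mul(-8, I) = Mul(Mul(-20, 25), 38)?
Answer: Rational(-31, 475) ≈ -0.065263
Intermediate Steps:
I = 2375 (I = Mul(Rational(-1, 8), Mul(Mul(-20, 25), 38)) = Mul(Rational(-1, 8), Mul(-500, 38)) = Mul(Rational(-1, 8), -19000) = 2375)
Function('W')(m) = Add(-51, m) (Function('W')(m) = Add(m, -51) = Add(-51, m))
Mul(Function('W')(-104), Pow(I, -1)) = Mul(Add(-51, -104), Pow(2375, -1)) = Mul(-155, Rational(1, 2375)) = Rational(-31, 475)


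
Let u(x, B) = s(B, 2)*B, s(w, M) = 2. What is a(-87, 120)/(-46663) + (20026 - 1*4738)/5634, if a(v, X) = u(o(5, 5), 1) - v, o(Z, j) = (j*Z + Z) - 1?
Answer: 118813753/43816557 ≈ 2.7116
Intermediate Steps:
o(Z, j) = -1 + Z + Z*j (o(Z, j) = (Z*j + Z) - 1 = (Z + Z*j) - 1 = -1 + Z + Z*j)
u(x, B) = 2*B
a(v, X) = 2 - v (a(v, X) = 2*1 - v = 2 - v)
a(-87, 120)/(-46663) + (20026 - 1*4738)/5634 = (2 - 1*(-87))/(-46663) + (20026 - 1*4738)/5634 = (2 + 87)*(-1/46663) + (20026 - 4738)*(1/5634) = 89*(-1/46663) + 15288*(1/5634) = -89/46663 + 2548/939 = 118813753/43816557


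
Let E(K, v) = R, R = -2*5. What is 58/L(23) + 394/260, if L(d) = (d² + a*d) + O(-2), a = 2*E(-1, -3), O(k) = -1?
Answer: 2617/1105 ≈ 2.3683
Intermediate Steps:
R = -10
E(K, v) = -10
a = -20 (a = 2*(-10) = -20)
L(d) = -1 + d² - 20*d (L(d) = (d² - 20*d) - 1 = -1 + d² - 20*d)
58/L(23) + 394/260 = 58/(-1 + 23² - 20*23) + 394/260 = 58/(-1 + 529 - 460) + 394*(1/260) = 58/68 + 197/130 = 58*(1/68) + 197/130 = 29/34 + 197/130 = 2617/1105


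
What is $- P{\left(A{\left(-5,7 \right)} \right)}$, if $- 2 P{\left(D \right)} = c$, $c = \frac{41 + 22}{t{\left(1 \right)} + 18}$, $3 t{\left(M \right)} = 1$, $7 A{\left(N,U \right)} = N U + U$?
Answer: $\frac{189}{110} \approx 1.7182$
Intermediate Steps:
$A{\left(N,U \right)} = \frac{U}{7} + \frac{N U}{7}$ ($A{\left(N,U \right)} = \frac{N U + U}{7} = \frac{U + N U}{7} = \frac{U}{7} + \frac{N U}{7}$)
$t{\left(M \right)} = \frac{1}{3}$ ($t{\left(M \right)} = \frac{1}{3} \cdot 1 = \frac{1}{3}$)
$c = \frac{189}{55}$ ($c = \frac{41 + 22}{\frac{1}{3} + 18} = \frac{63}{\frac{55}{3}} = 63 \cdot \frac{3}{55} = \frac{189}{55} \approx 3.4364$)
$P{\left(D \right)} = - \frac{189}{110}$ ($P{\left(D \right)} = \left(- \frac{1}{2}\right) \frac{189}{55} = - \frac{189}{110}$)
$- P{\left(A{\left(-5,7 \right)} \right)} = \left(-1\right) \left(- \frac{189}{110}\right) = \frac{189}{110}$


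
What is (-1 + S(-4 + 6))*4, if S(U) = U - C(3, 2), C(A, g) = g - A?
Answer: 8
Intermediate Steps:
S(U) = 1 + U (S(U) = U - (2 - 1*3) = U - (2 - 3) = U - 1*(-1) = U + 1 = 1 + U)
(-1 + S(-4 + 6))*4 = (-1 + (1 + (-4 + 6)))*4 = (-1 + (1 + 2))*4 = (-1 + 3)*4 = 2*4 = 8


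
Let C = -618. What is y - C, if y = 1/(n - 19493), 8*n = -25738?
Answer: 56139734/90841 ≈ 618.00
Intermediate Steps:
n = -12869/4 (n = (⅛)*(-25738) = -12869/4 ≈ -3217.3)
y = -4/90841 (y = 1/(-12869/4 - 19493) = 1/(-90841/4) = -4/90841 ≈ -4.4033e-5)
y - C = -4/90841 - 1*(-618) = -4/90841 + 618 = 56139734/90841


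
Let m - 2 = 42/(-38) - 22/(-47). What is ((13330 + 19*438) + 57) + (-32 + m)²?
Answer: 18060335222/797449 ≈ 22648.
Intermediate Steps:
m = 1217/893 (m = 2 + (42/(-38) - 22/(-47)) = 2 + (42*(-1/38) - 22*(-1/47)) = 2 + (-21/19 + 22/47) = 2 - 569/893 = 1217/893 ≈ 1.3628)
((13330 + 19*438) + 57) + (-32 + m)² = ((13330 + 19*438) + 57) + (-32 + 1217/893)² = ((13330 + 8322) + 57) + (-27359/893)² = (21652 + 57) + 748514881/797449 = 21709 + 748514881/797449 = 18060335222/797449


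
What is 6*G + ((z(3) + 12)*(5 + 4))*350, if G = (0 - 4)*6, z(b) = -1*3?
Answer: 28206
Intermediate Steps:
z(b) = -3
G = -24 (G = -4*6 = -24)
6*G + ((z(3) + 12)*(5 + 4))*350 = 6*(-24) + ((-3 + 12)*(5 + 4))*350 = -144 + (9*9)*350 = -144 + 81*350 = -144 + 28350 = 28206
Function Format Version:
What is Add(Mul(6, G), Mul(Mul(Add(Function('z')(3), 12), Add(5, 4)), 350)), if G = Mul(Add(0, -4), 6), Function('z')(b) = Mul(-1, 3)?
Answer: 28206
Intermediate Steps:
Function('z')(b) = -3
G = -24 (G = Mul(-4, 6) = -24)
Add(Mul(6, G), Mul(Mul(Add(Function('z')(3), 12), Add(5, 4)), 350)) = Add(Mul(6, -24), Mul(Mul(Add(-3, 12), Add(5, 4)), 350)) = Add(-144, Mul(Mul(9, 9), 350)) = Add(-144, Mul(81, 350)) = Add(-144, 28350) = 28206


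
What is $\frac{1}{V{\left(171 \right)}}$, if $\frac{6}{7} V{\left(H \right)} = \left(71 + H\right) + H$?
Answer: $\frac{6}{2891} \approx 0.0020754$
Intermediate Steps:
$V{\left(H \right)} = \frac{497}{6} + \frac{7 H}{3}$ ($V{\left(H \right)} = \frac{7 \left(\left(71 + H\right) + H\right)}{6} = \frac{7 \left(71 + 2 H\right)}{6} = \frac{497}{6} + \frac{7 H}{3}$)
$\frac{1}{V{\left(171 \right)}} = \frac{1}{\frac{497}{6} + \frac{7}{3} \cdot 171} = \frac{1}{\frac{497}{6} + 399} = \frac{1}{\frac{2891}{6}} = \frac{6}{2891}$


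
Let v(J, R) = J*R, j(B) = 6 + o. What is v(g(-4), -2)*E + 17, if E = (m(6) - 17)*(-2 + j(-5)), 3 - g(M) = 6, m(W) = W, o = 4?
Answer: -511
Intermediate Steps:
g(M) = -3 (g(M) = 3 - 1*6 = 3 - 6 = -3)
j(B) = 10 (j(B) = 6 + 4 = 10)
E = -88 (E = (6 - 17)*(-2 + 10) = -11*8 = -88)
v(g(-4), -2)*E + 17 = -3*(-2)*(-88) + 17 = 6*(-88) + 17 = -528 + 17 = -511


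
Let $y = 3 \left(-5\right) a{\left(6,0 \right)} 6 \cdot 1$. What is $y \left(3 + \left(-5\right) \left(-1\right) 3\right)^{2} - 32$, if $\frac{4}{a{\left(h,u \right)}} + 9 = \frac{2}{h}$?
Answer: $\frac{174544}{13} \approx 13426.0$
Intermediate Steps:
$a{\left(h,u \right)} = \frac{4}{-9 + \frac{2}{h}}$
$y = \frac{540}{13}$ ($y = 3 \left(-5\right) \left(\left(-4\right) 6 \frac{1}{-2 + 9 \cdot 6}\right) 6 \cdot 1 = - 15 \left(\left(-4\right) 6 \frac{1}{-2 + 54}\right) 6 \cdot 1 = - 15 \left(\left(-4\right) 6 \cdot \frac{1}{52}\right) 6 \cdot 1 = \left(-15\right) \left(- \frac{6}{13}\right) 6 \cdot 1 = \frac{90}{13} \cdot 6 \cdot 1 = \frac{540}{13} \cdot 1 = \frac{540}{13} \approx 41.538$)
$y \left(3 + \left(-5\right) \left(-1\right) 3\right)^{2} - 32 = \frac{540 \left(3 + \left(-5\right) \left(-1\right) 3\right)^{2}}{13} - 32 = \frac{540 \left(3 + 5 \cdot 3\right)^{2}}{13} - 32 = \frac{540 \left(3 + 15\right)^{2}}{13} - 32 = \frac{540 \cdot 18^{2}}{13} - 32 = \frac{540}{13} \cdot 324 - 32 = \frac{174960}{13} - 32 = \frac{174544}{13}$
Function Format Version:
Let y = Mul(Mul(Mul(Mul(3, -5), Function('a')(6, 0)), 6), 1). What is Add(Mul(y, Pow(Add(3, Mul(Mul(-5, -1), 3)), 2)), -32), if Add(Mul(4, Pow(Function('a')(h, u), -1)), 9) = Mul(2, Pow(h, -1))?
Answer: Rational(174544, 13) ≈ 13426.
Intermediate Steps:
Function('a')(h, u) = Mul(4, Pow(Add(-9, Mul(2, Pow(h, -1))), -1))
y = Rational(540, 13) (y = Mul(Mul(Mul(Mul(3, -5), Mul(-4, 6, Pow(Add(-2, Mul(9, 6)), -1))), 6), 1) = Mul(Mul(Mul(-15, Mul(-4, 6, Pow(Add(-2, 54), -1))), 6), 1) = Mul(Mul(Mul(-15, Mul(-4, 6, Pow(52, -1))), 6), 1) = Mul(Mul(Mul(-15, Mul(-4, 6, Rational(1, 52))), 6), 1) = Mul(Mul(Mul(-15, Rational(-6, 13)), 6), 1) = Mul(Mul(Rational(90, 13), 6), 1) = Mul(Rational(540, 13), 1) = Rational(540, 13) ≈ 41.538)
Add(Mul(y, Pow(Add(3, Mul(Mul(-5, -1), 3)), 2)), -32) = Add(Mul(Rational(540, 13), Pow(Add(3, Mul(Mul(-5, -1), 3)), 2)), -32) = Add(Mul(Rational(540, 13), Pow(Add(3, Mul(5, 3)), 2)), -32) = Add(Mul(Rational(540, 13), Pow(Add(3, 15), 2)), -32) = Add(Mul(Rational(540, 13), Pow(18, 2)), -32) = Add(Mul(Rational(540, 13), 324), -32) = Add(Rational(174960, 13), -32) = Rational(174544, 13)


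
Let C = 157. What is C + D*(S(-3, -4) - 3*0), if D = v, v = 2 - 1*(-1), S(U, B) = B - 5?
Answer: 130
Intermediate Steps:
S(U, B) = -5 + B
v = 3 (v = 2 + 1 = 3)
D = 3
C + D*(S(-3, -4) - 3*0) = 157 + 3*((-5 - 4) - 3*0) = 157 + 3*(-9 + 0) = 157 + 3*(-9) = 157 - 27 = 130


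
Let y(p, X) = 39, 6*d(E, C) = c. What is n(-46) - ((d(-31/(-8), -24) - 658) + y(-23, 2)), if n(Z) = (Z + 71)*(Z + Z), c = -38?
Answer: -5024/3 ≈ -1674.7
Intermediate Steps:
d(E, C) = -19/3 (d(E, C) = (⅙)*(-38) = -19/3)
n(Z) = 2*Z*(71 + Z) (n(Z) = (71 + Z)*(2*Z) = 2*Z*(71 + Z))
n(-46) - ((d(-31/(-8), -24) - 658) + y(-23, 2)) = 2*(-46)*(71 - 46) - ((-19/3 - 658) + 39) = 2*(-46)*25 - (-1993/3 + 39) = -2300 - 1*(-1876/3) = -2300 + 1876/3 = -5024/3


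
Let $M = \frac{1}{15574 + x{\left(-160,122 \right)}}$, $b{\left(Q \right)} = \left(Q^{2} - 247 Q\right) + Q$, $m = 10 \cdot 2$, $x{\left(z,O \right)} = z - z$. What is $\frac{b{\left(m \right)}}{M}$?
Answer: $-70394480$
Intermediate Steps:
$x{\left(z,O \right)} = 0$
$m = 20$
$b{\left(Q \right)} = Q^{2} - 246 Q$
$M = \frac{1}{15574}$ ($M = \frac{1}{15574 + 0} = \frac{1}{15574} \approx 6.421 \cdot 10^{-5}$)
$\frac{b{\left(m \right)}}{M} = 20 \left(-246 + 20\right) \frac{1}{\frac{1}{15574}} = 20 \left(-226\right) 15574 = \left(-4520\right) 15574 = -70394480$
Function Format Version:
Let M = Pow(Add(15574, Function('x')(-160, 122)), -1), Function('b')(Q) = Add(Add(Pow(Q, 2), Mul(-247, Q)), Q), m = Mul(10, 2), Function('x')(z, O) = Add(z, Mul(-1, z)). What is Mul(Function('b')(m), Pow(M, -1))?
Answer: -70394480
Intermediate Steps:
Function('x')(z, O) = 0
m = 20
Function('b')(Q) = Add(Pow(Q, 2), Mul(-246, Q))
M = Rational(1, 15574) (M = Pow(Add(15574, 0), -1) = Pow(15574, -1) = Rational(1, 15574) ≈ 6.4210e-5)
Mul(Function('b')(m), Pow(M, -1)) = Mul(Mul(20, Add(-246, 20)), Pow(Rational(1, 15574), -1)) = Mul(Mul(20, -226), 15574) = Mul(-4520, 15574) = -70394480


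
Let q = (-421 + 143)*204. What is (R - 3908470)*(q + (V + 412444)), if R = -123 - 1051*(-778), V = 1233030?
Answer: -4910728297230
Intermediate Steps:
R = 817555 (R = -123 + 817678 = 817555)
q = -56712 (q = -278*204 = -56712)
(R - 3908470)*(q + (V + 412444)) = (817555 - 3908470)*(-56712 + (1233030 + 412444)) = -3090915*(-56712 + 1645474) = -3090915*1588762 = -4910728297230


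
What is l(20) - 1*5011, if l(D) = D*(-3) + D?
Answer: -5051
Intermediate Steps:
l(D) = -2*D (l(D) = -3*D + D = -2*D)
l(20) - 1*5011 = -2*20 - 1*5011 = -40 - 5011 = -5051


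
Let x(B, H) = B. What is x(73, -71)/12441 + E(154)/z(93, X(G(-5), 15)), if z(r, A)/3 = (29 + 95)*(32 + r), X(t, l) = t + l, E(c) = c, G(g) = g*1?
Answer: 295023/32139250 ≈ 0.0091795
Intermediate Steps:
G(g) = g
X(t, l) = l + t
z(r, A) = 11904 + 372*r (z(r, A) = 3*((29 + 95)*(32 + r)) = 3*(124*(32 + r)) = 3*(3968 + 124*r) = 11904 + 372*r)
x(73, -71)/12441 + E(154)/z(93, X(G(-5), 15)) = 73/12441 + 154/(11904 + 372*93) = 73*(1/12441) + 154/(11904 + 34596) = 73/12441 + 154/46500 = 73/12441 + 154*(1/46500) = 73/12441 + 77/23250 = 295023/32139250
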